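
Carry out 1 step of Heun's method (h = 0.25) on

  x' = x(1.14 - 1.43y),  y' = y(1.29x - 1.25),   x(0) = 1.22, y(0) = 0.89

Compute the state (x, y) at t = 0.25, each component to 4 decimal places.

1.1650, 0.9587

Heun on (x,y): k1 = f(t_n, state_n); k2 = f(t_n + h, state_n + h·k1); state_{n+1} = state_n + (h/2)·(k1 + k2).
0.000000: (1.220000, 0.890000)
  k1 = (-0.161894, 0.288182)
  predictor → (1.179526, 0.962045)
  k2 = (-0.278044, 0.261281)
  → (1.165008, 0.958683)
(x(0.25), y(0.25)) ≈ (1.1650, 0.9587)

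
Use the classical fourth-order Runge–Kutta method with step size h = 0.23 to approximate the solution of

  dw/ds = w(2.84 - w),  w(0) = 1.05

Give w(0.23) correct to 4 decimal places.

1.5049

RK4: k1 = f(s_n, w_n); k2 = f(s_n + h/2, w_n + (h/2)·k1); k3 = f(s_n + h/2, w_n + (h/2)·k2); k4 = f(s_n + h, w_n + h·k3); w_{n+1} = w_n + (h/6)·(k1 + 2k2 + 2k3 + k4).
s=0.000000, w=1.050000:
  k1 = f(0.000000, 1.050000) = 1.879500
  k2 = f(0.115000, 1.266142) = 1.992728
  k3 = f(0.115000, 1.279164) = 1.996565
  k4 = f(0.230000, 1.509210) = 2.008442
  w ← 1.050000 + (0.23/6)·(k1 + 2k2 + 2k3 + k4) = 1.504884
w(0.23) ≈ 1.5049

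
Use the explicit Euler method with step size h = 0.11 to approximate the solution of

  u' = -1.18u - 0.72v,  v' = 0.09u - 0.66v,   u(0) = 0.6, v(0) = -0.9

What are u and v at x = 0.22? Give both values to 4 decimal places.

Euler on (u,v): u_{n+1} = u_n + h·u', v_{n+1} = v_n + h·v'.
0.000000: (0.600000, -0.900000); f=(-0.060000, 0.648000) → (0.593400, -0.828720)
0.110000: (0.593400, -0.828720); f=(-0.103534, 0.600361) → (0.582011, -0.762680)
(u(0.22), v(0.22)) ≈ (0.5820, -0.7627)

0.5820, -0.7627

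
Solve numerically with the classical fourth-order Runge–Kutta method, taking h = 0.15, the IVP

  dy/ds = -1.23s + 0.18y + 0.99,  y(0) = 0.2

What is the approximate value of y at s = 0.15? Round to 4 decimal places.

0.3420

RK4: k1 = f(s_n, y_n); k2 = f(s_n + h/2, y_n + (h/2)·k1); k3 = f(s_n + h/2, y_n + (h/2)·k2); k4 = f(s_n + h, y_n + h·k3); y_{n+1} = y_n + (h/6)·(k1 + 2k2 + 2k3 + k4).
s=0.000000, y=0.200000:
  k1 = f(0.000000, 0.200000) = 1.026000
  k2 = f(0.075000, 0.276950) = 0.947601
  k3 = f(0.075000, 0.271070) = 0.946543
  k4 = f(0.150000, 0.341981) = 0.867057
  y ← 0.200000 + (0.15/6)·(k1 + 2k2 + 2k3 + k4) = 0.342034
y(0.15) ≈ 0.3420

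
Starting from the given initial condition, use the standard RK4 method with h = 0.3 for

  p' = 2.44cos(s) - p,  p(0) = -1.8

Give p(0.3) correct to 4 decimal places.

RK4: k1 = f(s_n, p_n); k2 = f(s_n + h/2, p_n + (h/2)·k1); k3 = f(s_n + h/2, p_n + (h/2)·k2); k4 = f(s_n + h, p_n + h·k3); p_{n+1} = p_n + (h/6)·(k1 + 2k2 + 2k3 + k4).
s=0.000000, p=-1.800000:
  k1 = f(0.000000, -1.800000) = 4.240000
  k2 = f(0.150000, -1.164000) = 3.576601
  k3 = f(0.150000, -1.263510) = 3.676111
  k4 = f(0.300000, -0.697167) = 3.028188
  p ← -1.800000 + (0.3/6)·(k1 + 2k2 + 2k3 + k4) = -0.711319
p(0.3) ≈ -0.7113

-0.7113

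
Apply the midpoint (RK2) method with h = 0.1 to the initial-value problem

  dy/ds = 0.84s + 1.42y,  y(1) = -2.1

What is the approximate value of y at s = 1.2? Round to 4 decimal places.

-2.5757

Midpoint: k1 = f(s_n, y_n); k2 = f(s_n + h/2, y_n + (h/2)·k1); y_{n+1} = y_n + h·k2.
s=1.000000, y=-2.100000:
  k1 = f(1.000000, -2.100000) = -2.142000
  k2 = f(1.050000, -2.207100) = -2.252082
  y ← -2.100000 + 0.1·(-2.252082) = -2.325208
s=1.100000, y=-2.325208:
  k1 = f(1.100000, -2.325208) = -2.377796
  k2 = f(1.150000, -2.444098) = -2.504619
  y ← -2.325208 + 0.1·(-2.504619) = -2.575670
y(1.2) ≈ -2.5757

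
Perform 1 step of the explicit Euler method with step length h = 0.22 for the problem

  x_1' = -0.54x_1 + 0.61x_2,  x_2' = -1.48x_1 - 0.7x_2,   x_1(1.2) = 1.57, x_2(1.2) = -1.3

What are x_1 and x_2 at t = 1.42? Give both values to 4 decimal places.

1.2090, -1.6110

Euler on (x_1,x_2): x_1_{n+1} = x_1_n + h·x_1', x_2_{n+1} = x_2_n + h·x_2'.
1.200000: (1.570000, -1.300000); f=(-1.640800, -1.413600) → (1.209024, -1.610992)
(x_1(1.42), x_2(1.42)) ≈ (1.2090, -1.6110)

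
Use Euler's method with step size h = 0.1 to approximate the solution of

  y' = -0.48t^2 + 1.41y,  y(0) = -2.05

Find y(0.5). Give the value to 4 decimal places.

-3.9803

Euler: y_{n+1} = y_n + h·f(t_n, y_n).
t=0.000000, y=-2.050000: f=-2.890500 → y ← -2.050000 + 0.1·(-2.890500) = -2.339050
t=0.100000, y=-2.339050: f=-3.302860 → y ← -2.339050 + 0.1·(-3.302860) = -2.669336
t=0.200000, y=-2.669336: f=-3.782964 → y ← -2.669336 + 0.1·(-3.782964) = -3.047632
t=0.300000, y=-3.047632: f=-4.340362 → y ← -3.047632 + 0.1·(-4.340362) = -3.481669
t=0.400000, y=-3.481669: f=-4.985953 → y ← -3.481669 + 0.1·(-4.985953) = -3.980264
y(0.5) ≈ -3.9803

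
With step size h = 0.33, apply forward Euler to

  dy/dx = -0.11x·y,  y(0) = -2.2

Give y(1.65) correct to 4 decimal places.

-1.9473

Euler: y_{n+1} = y_n + h·f(x_n, y_n).
x=0.000000, y=-2.200000: f=0.000000 → y ← -2.200000 + 0.33·0.000000 = -2.200000
x=0.330000, y=-2.200000: f=0.079860 → y ← -2.200000 + 0.33·0.079860 = -2.173646
x=0.660000, y=-2.173646: f=0.157807 → y ← -2.173646 + 0.33·0.157807 = -2.121570
x=0.990000, y=-2.121570: f=0.231039 → y ← -2.121570 + 0.33·0.231039 = -2.045327
x=1.320000, y=-2.045327: f=0.296981 → y ← -2.045327 + 0.33·0.296981 = -1.947323
y(1.65) ≈ -1.9473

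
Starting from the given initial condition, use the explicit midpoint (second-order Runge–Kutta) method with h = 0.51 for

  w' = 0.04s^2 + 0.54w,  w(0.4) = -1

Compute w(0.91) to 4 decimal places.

-1.3041

Midpoint: k1 = f(s_n, w_n); k2 = f(s_n + h/2, w_n + (h/2)·k1); w_{n+1} = w_n + h·k2.
s=0.400000, w=-1.000000:
  k1 = f(0.400000, -1.000000) = -0.533600
  k2 = f(0.655000, -1.136068) = -0.596316
  w ← -1.000000 + 0.51·(-0.596316) = -1.304121
w(0.91) ≈ -1.3041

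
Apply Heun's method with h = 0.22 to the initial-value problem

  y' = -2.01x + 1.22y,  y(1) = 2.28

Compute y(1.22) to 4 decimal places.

Heun: k1 = f(x_n, y_n); k2 = f(x_n + h, y_n + h·k1); y_{n+1} = y_n + (h/2)·(k1 + k2).
x=1.000000, y=2.280000:
  k1 = f(1.000000, 2.280000) = 0.771600
  k2 = f(1.220000, 2.449752) = 0.536497
  y ← 2.280000 + (0.22/2)·(0.771600 + 0.536497) = 2.423891
y(1.22) ≈ 2.4239

2.4239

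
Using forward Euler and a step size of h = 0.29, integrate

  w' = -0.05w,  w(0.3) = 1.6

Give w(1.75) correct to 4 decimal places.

Euler: w_{n+1} = w_n + h·f(s_n, w_n).
s=0.300000, w=1.600000: f=-0.080000 → w ← 1.600000 + 0.29·(-0.080000) = 1.576800
s=0.590000, w=1.576800: f=-0.078840 → w ← 1.576800 + 0.29·(-0.078840) = 1.553936
s=0.880000, w=1.553936: f=-0.077697 → w ← 1.553936 + 0.29·(-0.077697) = 1.531404
s=1.170000, w=1.531404: f=-0.076570 → w ← 1.531404 + 0.29·(-0.076570) = 1.509199
s=1.460000, w=1.509199: f=-0.075460 → w ← 1.509199 + 0.29·(-0.075460) = 1.487316
w(1.75) ≈ 1.4873

1.4873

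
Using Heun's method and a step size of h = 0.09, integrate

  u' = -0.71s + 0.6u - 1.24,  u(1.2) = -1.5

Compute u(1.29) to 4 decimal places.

Heun: k1 = f(s_n, u_n); k2 = f(s_n + h, u_n + h·k1); u_{n+1} = u_n + (h/2)·(k1 + k2).
s=1.200000, u=-1.500000:
  k1 = f(1.200000, -1.500000) = -2.992000
  k2 = f(1.290000, -1.769280) = -3.217468
  u ← -1.500000 + (0.09/2)·(-2.992000 + (-3.217468)) = -1.779426
u(1.29) ≈ -1.7794

-1.7794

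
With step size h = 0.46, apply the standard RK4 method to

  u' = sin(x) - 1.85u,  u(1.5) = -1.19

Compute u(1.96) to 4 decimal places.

RK4: k1 = f(x_n, u_n); k2 = f(x_n + h/2, u_n + (h/2)·k1); k3 = f(x_n + h/2, u_n + (h/2)·k2); k4 = f(x_n + h, u_n + h·k3); u_{n+1} = u_n + (h/6)·(k1 + 2k2 + 2k3 + k4).
x=1.500000, u=-1.190000:
  k1 = f(1.500000, -1.190000) = 3.198995
  k2 = f(1.730000, -0.454231) = 1.827681
  k3 = f(1.730000, -0.769633) = 2.411175
  k4 = f(1.960000, -0.080859) = 1.074801
  u ← -1.190000 + (0.46/6)·(k1 + 2k2 + 2k3 + k4) = -0.212384
u(1.96) ≈ -0.2124

-0.2124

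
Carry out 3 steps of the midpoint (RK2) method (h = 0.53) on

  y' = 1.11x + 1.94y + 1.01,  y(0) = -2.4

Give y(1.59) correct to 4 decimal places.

Midpoint: k1 = f(x_n, y_n); k2 = f(x_n + h/2, y_n + (h/2)·k1); y_{n+1} = y_n + h·k2.
x=0.000000, y=-2.400000:
  k1 = f(0.000000, -2.400000) = -3.646000
  k2 = f(0.265000, -3.366190) = -5.226259
  y ← -2.400000 + 0.53·(-5.226259) = -5.169917
x=0.530000, y=-5.169917:
  k1 = f(0.530000, -5.169917) = -8.431339
  k2 = f(0.795000, -7.404222) = -12.471741
  y ← -5.169917 + 0.53·(-12.471741) = -11.779940
x=1.060000, y=-11.779940:
  k1 = f(1.060000, -11.779940) = -20.666483
  k2 = f(1.325000, -17.256557) = -30.996971
  y ← -11.779940 + 0.53·(-30.996971) = -28.208334
y(1.59) ≈ -28.2083

-28.2083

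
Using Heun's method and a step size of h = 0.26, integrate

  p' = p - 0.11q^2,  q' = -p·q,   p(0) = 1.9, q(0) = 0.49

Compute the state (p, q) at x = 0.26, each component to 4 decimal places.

Heun on (p,q): k1 = f(x_n, state_n); k2 = f(x_n + h, state_n + h·k1); state_{n+1} = state_n + (h/2)·(k1 + k2).
0.000000: (1.900000, 0.490000)
  k1 = (1.873589, -0.931000)
  predictor → (2.387133, 0.247940)
  k2 = (2.380371, -0.591866)
  → (2.453015, 0.292027)
(p(0.26), q(0.26)) ≈ (2.4530, 0.2920)

2.4530, 0.2920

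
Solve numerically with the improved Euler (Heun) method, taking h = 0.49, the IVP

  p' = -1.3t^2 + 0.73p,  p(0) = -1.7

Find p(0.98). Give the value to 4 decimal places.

Heun: k1 = f(t_n, p_n); k2 = f(t_n + h, p_n + h·k1); p_{n+1} = p_n + (h/2)·(k1 + k2).
t=0.000000, p=-1.700000:
  k1 = f(0.000000, -1.700000) = -1.241000
  k2 = f(0.490000, -2.308090) = -1.997036
  p ← -1.700000 + (0.49/2)·(-1.241000 + (-1.997036)) = -2.493319
t=0.490000, p=-2.493319:
  k1 = f(0.490000, -2.493319) = -2.132253
  k2 = f(0.980000, -3.538123) = -3.831349
  p ← -2.493319 + (0.49/2)·(-2.132253 + (-3.831349)) = -3.954401
p(0.98) ≈ -3.9544

-3.9544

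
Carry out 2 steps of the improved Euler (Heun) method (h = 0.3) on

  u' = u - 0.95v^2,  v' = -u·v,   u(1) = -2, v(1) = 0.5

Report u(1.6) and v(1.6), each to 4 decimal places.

-4.4360, 2.4435

Heun on (u,v): k1 = f(x_n, state_n); k2 = f(x_n + h, state_n + h·k1); state_{n+1} = state_n + (h/2)·(k1 + k2).
1.000000: (-2.000000, 0.500000)
  k1 = (-2.237500, 1.000000)
  predictor → (-2.671250, 0.800000)
  k2 = (-3.279250, 2.137000)
  → (-2.827513, 0.970550)
1.300000: (-2.827513, 0.970550)
  k1 = (-3.722381, 2.744242)
  predictor → (-3.944227, 1.793823)
  k2 = (-7.001137, 7.075244)
  → (-4.436040, 2.443473)
(u(1.6), v(1.6)) ≈ (-4.4360, 2.4435)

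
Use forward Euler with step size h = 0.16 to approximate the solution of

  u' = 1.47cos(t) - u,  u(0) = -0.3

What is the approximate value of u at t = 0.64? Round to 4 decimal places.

0.5500

Euler: u_{n+1} = u_n + h·f(t_n, u_n).
t=0.000000, u=-0.300000: f=1.770000 → u ← -0.300000 + 0.16·1.770000 = -0.016800
t=0.160000, u=-0.016800: f=1.468024 → u ← -0.016800 + 0.16·1.468024 = 0.218084
t=0.320000, u=0.218084: f=1.177292 → u ← 0.218084 + 0.16·1.177292 = 0.406451
t=0.480000, u=0.406451: f=0.897432 → u ← 0.406451 + 0.16·0.897432 = 0.550040
u(0.64) ≈ 0.5500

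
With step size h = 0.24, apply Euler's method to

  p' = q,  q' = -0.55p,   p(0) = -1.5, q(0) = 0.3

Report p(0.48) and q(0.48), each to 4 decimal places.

-1.3085, 0.6865

Euler on (p,q): p_{n+1} = p_n + h·p', q_{n+1} = q_n + h·q'.
0.000000: (-1.500000, 0.300000); f=(0.300000, 0.825000) → (-1.428000, 0.498000)
0.240000: (-1.428000, 0.498000); f=(0.498000, 0.785400) → (-1.308480, 0.686496)
(p(0.48), q(0.48)) ≈ (-1.3085, 0.6865)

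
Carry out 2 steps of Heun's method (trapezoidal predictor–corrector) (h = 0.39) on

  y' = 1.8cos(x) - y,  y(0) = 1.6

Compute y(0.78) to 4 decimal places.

Heun: k1 = f(x_n, y_n); k2 = f(x_n + h, y_n + h·k1); y_{n+1} = y_n + (h/2)·(k1 + k2).
x=0.000000, y=1.600000:
  k1 = f(0.000000, 1.600000) = 0.200000
  k2 = f(0.390000, 1.678000) = -0.013164
  y ← 1.600000 + (0.39/2)·(0.200000 + (-0.013164)) = 1.636433
x=0.390000, y=1.636433:
  k1 = f(0.390000, 1.636433) = 0.028403
  k2 = f(0.780000, 1.647510) = -0.367866
  y ← 1.636433 + (0.39/2)·(0.028403 + (-0.367866)) = 1.570238
y(0.78) ≈ 1.5702

1.5702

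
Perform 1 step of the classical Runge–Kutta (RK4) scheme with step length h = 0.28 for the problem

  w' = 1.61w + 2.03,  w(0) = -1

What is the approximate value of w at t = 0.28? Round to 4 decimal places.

RK4: k1 = f(t_n, w_n); k2 = f(t_n + h/2, w_n + (h/2)·k1); k3 = f(t_n + h/2, w_n + (h/2)·k2); k4 = f(t_n + h, w_n + h·k3); w_{n+1} = w_n + (h/6)·(k1 + 2k2 + 2k3 + k4).
t=0.000000, w=-1.000000:
  k1 = f(0.000000, -1.000000) = 0.420000
  k2 = f(0.140000, -0.941200) = 0.514668
  k3 = f(0.140000, -0.927946) = 0.536006
  k4 = f(0.280000, -0.849918) = 0.661632
  w ← -1.000000 + (0.28/6)·(k1 + 2k2 + 2k3 + k4) = -0.851461
w(0.28) ≈ -0.8515

-0.8515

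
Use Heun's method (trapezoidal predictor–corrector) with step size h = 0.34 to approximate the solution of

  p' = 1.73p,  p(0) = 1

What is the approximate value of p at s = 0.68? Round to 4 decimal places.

Heun: k1 = f(s_n, p_n); k2 = f(s_n + h, p_n + h·k1); p_{n+1} = p_n + (h/2)·(k1 + k2).
s=0.000000, p=1.000000:
  k1 = f(0.000000, 1.000000) = 1.730000
  k2 = f(0.340000, 1.588200) = 2.747586
  p ← 1.000000 + (0.34/2)·(1.730000 + 2.747586) = 1.761190
s=0.340000, p=1.761190:
  k1 = f(0.340000, 1.761190) = 3.046858
  k2 = f(0.680000, 2.797121) = 4.839020
  p ← 1.761190 + (0.34/2)·(3.046858 + 4.839020) = 3.101789
p(0.68) ≈ 3.1018

3.1018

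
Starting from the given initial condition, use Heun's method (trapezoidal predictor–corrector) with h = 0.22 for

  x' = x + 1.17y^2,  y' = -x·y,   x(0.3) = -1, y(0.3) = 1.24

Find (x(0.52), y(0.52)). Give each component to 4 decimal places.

Heun on (x,y): k1 = f(t_n, state_n); k2 = f(t_n + h, state_n + h·k1); state_{n+1} = state_n + (h/2)·(k1 + k2).
0.300000: (-1.000000, 1.240000)
  k1 = (0.798992, 1.240000)
  predictor → (-0.824222, 1.512800)
  k2 = (1.853398, 1.246883)
  → (-0.708237, 1.513557)
(x(0.52), y(0.52)) ≈ (-0.7082, 1.5136)

-0.7082, 1.5136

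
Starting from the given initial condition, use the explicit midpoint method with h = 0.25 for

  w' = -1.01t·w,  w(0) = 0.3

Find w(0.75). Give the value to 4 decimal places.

0.2249

Midpoint: k1 = f(t_n, w_n); k2 = f(t_n + h/2, w_n + (h/2)·k1); w_{n+1} = w_n + h·k2.
t=0.000000, w=0.300000:
  k1 = f(0.000000, 0.300000) = 0.000000
  k2 = f(0.125000, 0.300000) = -0.037875
  w ← 0.300000 + 0.25·(-0.037875) = 0.290531
t=0.250000, w=0.290531:
  k1 = f(0.250000, 0.290531) = -0.073359
  k2 = f(0.375000, 0.281361) = -0.106566
  w ← 0.290531 + 0.25·(-0.106566) = 0.263890
t=0.500000, w=0.263890:
  k1 = f(0.500000, 0.263890) = -0.133264
  k2 = f(0.625000, 0.247232) = -0.156065
  w ← 0.263890 + 0.25·(-0.156065) = 0.224874
w(0.75) ≈ 0.2249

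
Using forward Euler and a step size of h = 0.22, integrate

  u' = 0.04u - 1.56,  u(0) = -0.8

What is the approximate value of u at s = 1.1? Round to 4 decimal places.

Euler: u_{n+1} = u_n + h·f(s_n, u_n).
s=0.000000, u=-0.800000: f=-1.592000 → u ← -0.800000 + 0.22·(-1.592000) = -1.150240
s=0.220000, u=-1.150240: f=-1.606010 → u ← -1.150240 + 0.22·(-1.606010) = -1.503562
s=0.440000, u=-1.503562: f=-1.620142 → u ← -1.503562 + 0.22·(-1.620142) = -1.859993
s=0.660000, u=-1.859993: f=-1.634400 → u ← -1.859993 + 0.22·(-1.634400) = -2.219561
s=0.880000, u=-2.219561: f=-1.648782 → u ← -2.219561 + 0.22·(-1.648782) = -2.582294
u(1.1) ≈ -2.5823

-2.5823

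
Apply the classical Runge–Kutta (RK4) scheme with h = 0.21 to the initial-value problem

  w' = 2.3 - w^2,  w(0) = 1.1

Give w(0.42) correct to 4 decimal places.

RK4: k1 = f(s_n, w_n); k2 = f(s_n + h/2, w_n + (h/2)·k1); k3 = f(s_n + h/2, w_n + (h/2)·k2); k4 = f(s_n + h, w_n + h·k3); w_{n+1} = w_n + (h/6)·(k1 + 2k2 + 2k3 + k4).
s=0.000000, w=1.100000:
  k1 = f(0.000000, 1.100000) = 1.090000
  k2 = f(0.105000, 1.214450) = 0.825111
  k3 = f(0.105000, 1.186637) = 0.891893
  k4 = f(0.210000, 1.287298) = 0.642865
  w ← 1.100000 + (0.21/6)·(k1 + 2k2 + 2k3 + k4) = 1.280841
s=0.210000, w=1.280841:
  k1 = f(0.210000, 1.280841) = 0.659447
  k2 = f(0.315000, 1.350083) = 0.477277
  k3 = f(0.315000, 1.330955) = 0.528560
  k4 = f(0.420000, 1.391838) = 0.362787
  w ← 1.280841 + (0.21/6)·(k1 + 2k2 + 2k3 + k4) = 1.387027
w(0.42) ≈ 1.3870

1.3870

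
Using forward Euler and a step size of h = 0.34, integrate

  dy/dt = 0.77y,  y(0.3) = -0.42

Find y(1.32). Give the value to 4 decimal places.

-0.8438

Euler: y_{n+1} = y_n + h·f(t_n, y_n).
t=0.300000, y=-0.420000: f=-0.323400 → y ← -0.420000 + 0.34·(-0.323400) = -0.529956
t=0.640000, y=-0.529956: f=-0.408066 → y ← -0.529956 + 0.34·(-0.408066) = -0.668698
t=0.980000, y=-0.668698: f=-0.514898 → y ← -0.668698 + 0.34·(-0.514898) = -0.843764
y(1.32) ≈ -0.8438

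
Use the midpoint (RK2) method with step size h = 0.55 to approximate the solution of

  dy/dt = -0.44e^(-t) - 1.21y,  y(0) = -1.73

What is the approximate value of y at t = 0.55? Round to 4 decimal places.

Midpoint: k1 = f(t_n, y_n); k2 = f(t_n + h/2, y_n + (h/2)·k1); y_{n+1} = y_n + h·k2.
t=0.000000, y=-1.730000:
  k1 = f(0.000000, -1.730000) = 1.653300
  k2 = f(0.275000, -1.275343) = 1.208953
  y ← -1.730000 + 0.55·1.208953 = -1.065076
y(0.55) ≈ -1.0651

-1.0651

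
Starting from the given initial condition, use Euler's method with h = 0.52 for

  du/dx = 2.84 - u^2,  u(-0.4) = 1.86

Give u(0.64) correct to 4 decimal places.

1.7849

Euler: u_{n+1} = u_n + h·f(x_n, u_n).
x=-0.400000, u=1.860000: f=-0.619600 → u ← 1.860000 + 0.52·(-0.619600) = 1.537808
x=0.120000, u=1.537808: f=0.475147 → u ← 1.537808 + 0.52·0.475147 = 1.784884
u(0.64) ≈ 1.7849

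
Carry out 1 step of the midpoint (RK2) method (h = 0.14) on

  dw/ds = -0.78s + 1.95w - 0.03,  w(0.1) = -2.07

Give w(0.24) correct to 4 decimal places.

-2.7371

Midpoint: k1 = f(s_n, w_n); k2 = f(s_n + h/2, w_n + (h/2)·k1); w_{n+1} = w_n + h·k2.
s=0.100000, w=-2.070000:
  k1 = f(0.100000, -2.070000) = -4.144500
  k2 = f(0.170000, -2.360115) = -4.764824
  w ← -2.070000 + 0.14·(-4.764824) = -2.737075
w(0.24) ≈ -2.7371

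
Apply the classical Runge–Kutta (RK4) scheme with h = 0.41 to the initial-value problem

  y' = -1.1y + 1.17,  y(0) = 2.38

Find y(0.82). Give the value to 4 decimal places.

RK4: k1 = f(s_n, y_n); k2 = f(s_n + h/2, y_n + (h/2)·k1); k3 = f(s_n + h/2, y_n + (h/2)·k2); k4 = f(s_n + h, y_n + h·k3); y_{n+1} = y_n + (h/6)·(k1 + 2k2 + 2k3 + k4).
s=0.000000, y=2.380000:
  k1 = f(0.000000, 2.380000) = -1.448000
  k2 = f(0.205000, 2.083160) = -1.121476
  k3 = f(0.205000, 2.150097) = -1.195107
  k4 = f(0.410000, 1.890006) = -0.909007
  y ← 2.380000 + (0.41/6)·(k1 + 2k2 + 2k3 + k4) = 1.902338
s=0.410000, y=1.902338:
  k1 = f(0.410000, 1.902338) = -0.922572
  k2 = f(0.615000, 1.713211) = -0.714532
  k3 = f(0.615000, 1.755859) = -0.761445
  k4 = f(0.820000, 1.590146) = -0.579160
  y ← 1.902338 + (0.41/6)·(k1 + 2k2 + 2k3 + k4) = 1.598003
y(0.82) ≈ 1.5980

1.5980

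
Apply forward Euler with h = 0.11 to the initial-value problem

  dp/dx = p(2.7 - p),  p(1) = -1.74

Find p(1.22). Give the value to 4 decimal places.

-4.0968

Euler: p_{n+1} = p_n + h·f(x_n, p_n).
x=1.000000, p=-1.740000: f=-7.725600 → p ← -1.740000 + 0.11·(-7.725600) = -2.589816
x=1.110000, p=-2.589816: f=-13.699650 → p ← -2.589816 + 0.11·(-13.699650) = -4.096778
p(1.22) ≈ -4.0968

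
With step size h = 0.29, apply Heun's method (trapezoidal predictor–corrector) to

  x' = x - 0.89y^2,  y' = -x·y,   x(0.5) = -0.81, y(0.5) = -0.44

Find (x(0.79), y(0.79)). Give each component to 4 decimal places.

Heun on (x,y): k1 = f(t_n, state_n); k2 = f(t_n + h, state_n + h·k1); state_{n+1} = state_n + (h/2)·(k1 + k2).
0.500000: (-0.810000, -0.440000)
  k1 = (-0.982304, -0.356400)
  predictor → (-1.094868, -0.543356)
  k2 = (-1.357628, -0.594903)
  → (-1.149290, -0.577939)
(x(0.79), y(0.79)) ≈ (-1.1493, -0.5779)

-1.1493, -0.5779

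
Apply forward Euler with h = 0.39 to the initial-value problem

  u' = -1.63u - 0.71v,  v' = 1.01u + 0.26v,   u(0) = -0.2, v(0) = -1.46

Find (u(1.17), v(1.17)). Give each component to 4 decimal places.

0.6924, -1.6709

Euler on (u,v): u_{n+1} = u_n + h·u', v_{n+1} = v_n + h·v'.
0.000000: (-0.200000, -1.460000); f=(1.362600, -0.581600) → (0.331414, -1.686824)
0.390000: (0.331414, -1.686824); f=(0.657440, -0.103846) → (0.587816, -1.727324)
0.780000: (0.587816, -1.727324); f=(0.268260, 0.144590) → (0.692437, -1.670934)
(u(1.17), v(1.17)) ≈ (0.6924, -1.6709)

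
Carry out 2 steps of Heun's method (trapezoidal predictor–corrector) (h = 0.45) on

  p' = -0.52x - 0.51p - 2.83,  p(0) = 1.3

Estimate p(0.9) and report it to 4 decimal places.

Heun: k1 = f(x_n, p_n); k2 = f(x_n + h, p_n + h·k1); p_{n+1} = p_n + (h/2)·(k1 + k2).
x=0.000000, p=1.300000:
  k1 = f(0.000000, 1.300000) = -3.493000
  k2 = f(0.450000, -0.271850) = -2.925356
  p ← 1.300000 + (0.45/2)·(-3.493000 + (-2.925356)) = -0.144130
x=0.450000, p=-0.144130:
  k1 = f(0.450000, -0.144130) = -2.990494
  k2 = f(0.900000, -1.489852) = -2.538175
  p ← -0.144130 + (0.45/2)·(-2.990494 + (-2.538175)) = -1.388081
p(0.9) ≈ -1.3881

-1.3881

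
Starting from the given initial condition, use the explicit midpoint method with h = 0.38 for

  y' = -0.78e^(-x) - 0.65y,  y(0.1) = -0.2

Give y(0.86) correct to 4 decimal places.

Midpoint: k1 = f(x_n, y_n); k2 = f(x_n + h/2, y_n + (h/2)·k1); y_{n+1} = y_n + h·k2.
x=0.100000, y=-0.200000:
  k1 = f(0.100000, -0.200000) = -0.575773
  k2 = f(0.290000, -0.309397) = -0.382538
  y ← -0.200000 + 0.38·(-0.382538) = -0.345364
x=0.480000, y=-0.345364:
  k1 = f(0.480000, -0.345364) = -0.258164
  k2 = f(0.670000, -0.394415) = -0.142763
  y ← -0.345364 + 0.38·(-0.142763) = -0.399614
y(0.86) ≈ -0.3996

-0.3996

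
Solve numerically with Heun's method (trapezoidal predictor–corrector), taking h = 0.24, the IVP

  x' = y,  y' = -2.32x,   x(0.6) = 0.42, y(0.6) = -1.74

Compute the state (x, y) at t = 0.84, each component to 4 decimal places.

Heun on (x,y): k1 = f(t_n, state_n); k2 = f(t_n + h, state_n + h·k1); state_{n+1} = state_n + (h/2)·(k1 + k2).
0.600000: (0.420000, -1.740000)
  k1 = (-1.740000, -0.974400)
  predictor → (0.002400, -1.973856)
  k2 = (-1.973856, -0.005568)
  → (-0.025663, -1.857596)
(x(0.84), y(0.84)) ≈ (-0.0257, -1.8576)

-0.0257, -1.8576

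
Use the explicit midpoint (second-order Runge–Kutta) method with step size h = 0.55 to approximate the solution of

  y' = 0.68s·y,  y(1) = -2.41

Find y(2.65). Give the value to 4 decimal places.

Midpoint: k1 = f(s_n, y_n); k2 = f(s_n + h/2, y_n + (h/2)·k1); y_{n+1} = y_n + h·k2.
s=1.000000, y=-2.410000:
  k1 = f(1.000000, -2.410000) = -1.638800
  k2 = f(1.275000, -2.860670) = -2.480201
  y ← -2.410000 + 0.55·(-2.480201) = -3.774110
s=1.550000, y=-3.774110:
  k1 = f(1.550000, -3.774110) = -3.977912
  k2 = f(1.825000, -4.868036) = -6.041233
  y ← -3.774110 + 0.55·(-6.041233) = -7.096789
s=2.100000, y=-7.096789:
  k1 = f(2.100000, -7.096789) = -10.134214
  k2 = f(2.375000, -9.883698) = -15.962172
  y ← -7.096789 + 0.55·(-15.962172) = -15.875983
y(2.65) ≈ -15.8760

-15.8760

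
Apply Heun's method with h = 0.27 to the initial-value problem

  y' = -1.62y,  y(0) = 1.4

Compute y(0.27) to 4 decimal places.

0.9216

Heun: k1 = f(t_n, y_n); k2 = f(t_n + h, y_n + h·k1); y_{n+1} = y_n + (h/2)·(k1 + k2).
t=0.000000, y=1.400000:
  k1 = f(0.000000, 1.400000) = -2.268000
  k2 = f(0.270000, 0.787640) = -1.275977
  y ← 1.400000 + (0.27/2)·(-2.268000 + (-1.275977)) = 0.921563
y(0.27) ≈ 0.9216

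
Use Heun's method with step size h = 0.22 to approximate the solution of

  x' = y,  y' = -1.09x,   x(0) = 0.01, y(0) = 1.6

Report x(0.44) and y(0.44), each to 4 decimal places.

Heun on (x,y): k1 = f(t_n, state_n); k2 = f(t_n + h, state_n + h·k1); state_{n+1} = state_n + (h/2)·(k1 + k2).
0.000000: (0.010000, 1.600000)
  k1 = (1.600000, -0.010900)
  predictor → (0.362000, 1.597602)
  k2 = (1.597602, -0.394580)
  → (0.361736, 1.555397)
0.220000: (0.361736, 1.555397)
  k1 = (1.555397, -0.394292)
  predictor → (0.703924, 1.468653)
  k2 = (1.468653, -0.767277)
  → (0.694382, 1.427625)
(x(0.44), y(0.44)) ≈ (0.6944, 1.4276)

0.6944, 1.4276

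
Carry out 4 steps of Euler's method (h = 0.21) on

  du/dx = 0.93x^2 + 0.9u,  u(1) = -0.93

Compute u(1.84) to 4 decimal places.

-0.1391

Euler: u_{n+1} = u_n + h·f(x_n, u_n).
x=1.000000, u=-0.930000: f=0.093000 → u ← -0.930000 + 0.21·0.093000 = -0.910470
x=1.210000, u=-0.910470: f=0.542190 → u ← -0.910470 + 0.21·0.542190 = -0.796610
x=1.420000, u=-0.796610: f=1.158303 → u ← -0.796610 + 0.21·1.158303 = -0.553366
x=1.630000, u=-0.553366: f=1.972887 → u ← -0.553366 + 0.21·1.972887 = -0.139060
u(1.84) ≈ -0.1391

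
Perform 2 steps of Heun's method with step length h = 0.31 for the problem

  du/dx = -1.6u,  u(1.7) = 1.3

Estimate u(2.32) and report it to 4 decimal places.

0.5111

Heun: k1 = f(x_n, u_n); k2 = f(x_n + h, u_n + h·k1); u_{n+1} = u_n + (h/2)·(k1 + k2).
x=1.700000, u=1.300000:
  k1 = f(1.700000, 1.300000) = -2.080000
  k2 = f(2.010000, 0.655200) = -1.048320
  u ← 1.300000 + (0.31/2)·(-2.080000 + (-1.048320)) = 0.815110
x=2.010000, u=0.815110:
  k1 = f(2.010000, 0.815110) = -1.304177
  k2 = f(2.320000, 0.410816) = -0.657305
  u ← 0.815110 + (0.31/2)·(-1.304177 + (-0.657305)) = 0.511081
u(2.32) ≈ 0.5111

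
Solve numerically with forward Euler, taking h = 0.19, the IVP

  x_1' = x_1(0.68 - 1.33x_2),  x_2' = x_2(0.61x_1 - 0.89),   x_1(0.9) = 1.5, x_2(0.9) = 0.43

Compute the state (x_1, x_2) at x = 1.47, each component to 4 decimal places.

1.5913, 0.4408

Euler on (x_1,x_2): x_1_{n+1} = x_1_n + h·x_1', x_2_{n+1} = x_2_n + h·x_2'.
0.900000: (1.500000, 0.430000); f=(0.162150, 0.010750) → (1.530809, 0.432042)
1.090000: (1.530809, 0.432042); f=(0.161322, 0.018921) → (1.561460, 0.435637)
1.280000: (1.561460, 0.435637); f=(0.157086, 0.027223) → (1.591306, 0.440810)
(x_1(1.47), x_2(1.47)) ≈ (1.5913, 0.4408)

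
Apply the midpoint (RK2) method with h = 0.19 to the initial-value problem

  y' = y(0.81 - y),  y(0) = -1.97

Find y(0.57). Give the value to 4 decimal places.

Midpoint: k1 = f(t_n, y_n); k2 = f(t_n + h/2, y_n + (h/2)·k1); y_{n+1} = y_n + h·k2.
t=0.000000, y=-1.970000:
  k1 = f(0.000000, -1.970000) = -5.476600
  k2 = f(0.095000, -2.490277) = -8.218604
  y ← -1.970000 + 0.19·(-8.218604) = -3.531535
t=0.190000, y=-3.531535:
  k1 = f(0.190000, -3.531535) = -15.332281
  k2 = f(0.285000, -4.988101) = -28.921518
  y ← -3.531535 + 0.19·(-28.921518) = -9.026623
t=0.380000, y=-9.026623:
  k1 = f(0.380000, -9.026623) = -88.791490
  k2 = f(0.475000, -17.461815) = -319.059042
  y ← -9.026623 + 0.19·(-319.059042) = -69.647841
y(0.57) ≈ -69.6478

-69.6478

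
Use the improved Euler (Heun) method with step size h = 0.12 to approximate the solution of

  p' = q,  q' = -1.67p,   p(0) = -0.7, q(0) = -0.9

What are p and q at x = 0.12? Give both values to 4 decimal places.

-0.7996, -0.7489

Heun on (p,q): k1 = f(x_n, state_n); k2 = f(x_n + h, state_n + h·k1); state_{n+1} = state_n + (h/2)·(k1 + k2).
0.000000: (-0.700000, -0.900000)
  k1 = (-0.900000, 1.169000)
  predictor → (-0.808000, -0.759720)
  k2 = (-0.759720, 1.349360)
  → (-0.799583, -0.748898)
(p(0.12), q(0.12)) ≈ (-0.7996, -0.7489)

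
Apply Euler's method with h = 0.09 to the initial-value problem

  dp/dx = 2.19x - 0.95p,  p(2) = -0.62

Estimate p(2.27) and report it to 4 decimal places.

0.6619

Euler: p_{n+1} = p_n + h·f(x_n, p_n).
x=2.000000, p=-0.620000: f=4.969000 → p ← -0.620000 + 0.09·4.969000 = -0.172790
x=2.090000, p=-0.172790: f=4.741250 → p ← -0.172790 + 0.09·4.741250 = 0.253923
x=2.180000, p=0.253923: f=4.532974 → p ← 0.253923 + 0.09·4.532974 = 0.661890
p(2.27) ≈ 0.6619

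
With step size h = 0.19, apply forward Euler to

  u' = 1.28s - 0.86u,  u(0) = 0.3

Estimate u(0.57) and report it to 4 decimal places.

0.3067

Euler: u_{n+1} = u_n + h·f(s_n, u_n).
s=0.000000, u=0.300000: f=-0.258000 → u ← 0.300000 + 0.19·(-0.258000) = 0.250980
s=0.190000, u=0.250980: f=0.027357 → u ← 0.250980 + 0.19·0.027357 = 0.256178
s=0.380000, u=0.256178: f=0.266087 → u ← 0.256178 + 0.19·0.266087 = 0.306734
u(0.57) ≈ 0.3067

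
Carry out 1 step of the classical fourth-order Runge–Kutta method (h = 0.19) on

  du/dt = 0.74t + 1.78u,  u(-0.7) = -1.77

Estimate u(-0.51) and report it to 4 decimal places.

-2.5843

RK4: k1 = f(t_n, u_n); k2 = f(t_n + h/2, u_n + (h/2)·k1); k3 = f(t_n + h/2, u_n + (h/2)·k2); k4 = f(t_n + h, u_n + h·k3); u_{n+1} = u_n + (h/6)·(k1 + 2k2 + 2k3 + k4).
t=-0.700000, u=-1.770000:
  k1 = f(-0.700000, -1.770000) = -3.668600
  k2 = f(-0.605000, -2.118517) = -4.218660
  k3 = f(-0.605000, -2.170773) = -4.311675
  k4 = f(-0.510000, -2.589218) = -4.986209
  u ← -1.770000 + (0.19/6)·(k1 + 2k2 + 2k3 + k4) = -2.584324
u(-0.51) ≈ -2.5843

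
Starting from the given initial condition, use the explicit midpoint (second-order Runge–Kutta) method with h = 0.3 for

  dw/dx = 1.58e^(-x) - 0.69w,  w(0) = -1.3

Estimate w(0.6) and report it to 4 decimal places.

Midpoint: k1 = f(x_n, w_n); k2 = f(x_n + h/2, w_n + (h/2)·k1); w_{n+1} = w_n + h·k2.
x=0.000000, w=-1.300000:
  k1 = f(0.000000, -1.300000) = 2.477000
  k2 = f(0.150000, -0.928450) = 2.000549
  w ← -1.300000 + 0.3·2.000549 = -0.699835
x=0.300000, w=-0.699835:
  k1 = f(0.300000, -0.699835) = 1.653379
  k2 = f(0.450000, -0.451828) = 1.319214
  w ← -0.699835 + 0.3·1.319214 = -0.304071
w(0.6) ≈ -0.3041

-0.3041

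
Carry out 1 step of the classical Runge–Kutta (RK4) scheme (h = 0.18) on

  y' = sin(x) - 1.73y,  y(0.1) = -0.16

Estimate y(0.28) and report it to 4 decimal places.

-0.0873

RK4: k1 = f(x_n, y_n); k2 = f(x_n + h/2, y_n + (h/2)·k1); k3 = f(x_n + h/2, y_n + (h/2)·k2); k4 = f(x_n + h, y_n + h·k3); y_{n+1} = y_n + (h/6)·(k1 + 2k2 + 2k3 + k4).
x=0.100000, y=-0.160000:
  k1 = f(0.100000, -0.160000) = 0.376633
  k2 = f(0.190000, -0.126103) = 0.407017
  k3 = f(0.190000, -0.123368) = 0.402286
  k4 = f(0.280000, -0.087588) = 0.427884
  y ← -0.160000 + (0.18/6)·(k1 + 2k2 + 2k3 + k4) = -0.087306
y(0.28) ≈ -0.0873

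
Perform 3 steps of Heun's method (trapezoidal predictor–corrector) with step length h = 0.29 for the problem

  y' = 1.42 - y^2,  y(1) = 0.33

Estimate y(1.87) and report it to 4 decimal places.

1.0111

Heun: k1 = f(t_n, y_n); k2 = f(t_n + h, y_n + h·k1); y_{n+1} = y_n + (h/2)·(k1 + k2).
t=1.000000, y=0.330000:
  k1 = f(1.000000, 0.330000) = 1.311100
  k2 = f(1.290000, 0.710219) = 0.915589
  y ← 0.330000 + (0.29/2)·(1.311100 + 0.915589) = 0.652870
t=1.290000, y=0.652870:
  k1 = f(1.290000, 0.652870) = 0.993761
  k2 = f(1.580000, 0.941061) = 0.534405
  y ← 0.652870 + (0.29/2)·(0.993761 + 0.534405) = 0.874454
t=1.580000, y=0.874454:
  k1 = f(1.580000, 0.874454) = 0.655330
  k2 = f(1.870000, 1.064500) = 0.286840
  y ← 0.874454 + (0.29/2)·(0.655330 + 0.286840) = 1.011069
y(1.87) ≈ 1.0111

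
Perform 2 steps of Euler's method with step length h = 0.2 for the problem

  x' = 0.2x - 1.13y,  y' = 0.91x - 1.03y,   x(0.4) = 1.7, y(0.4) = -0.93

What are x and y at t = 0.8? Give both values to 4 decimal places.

2.1543, 0.0194

Euler on (x,y): x_{n+1} = x_n + h·x', y_{n+1} = y_n + h·y'.
0.400000: (1.700000, -0.930000); f=(1.390900, 2.504900) → (1.978180, -0.429020)
0.600000: (1.978180, -0.429020); f=(0.880429, 2.242034) → (2.154266, 0.019387)
(x(0.8), y(0.8)) ≈ (2.1543, 0.0194)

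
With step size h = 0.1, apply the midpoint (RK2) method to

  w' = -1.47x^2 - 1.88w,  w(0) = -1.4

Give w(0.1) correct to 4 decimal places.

Midpoint: k1 = f(x_n, w_n); k2 = f(x_n + h/2, w_n + (h/2)·k1); w_{n+1} = w_n + h·k2.
x=0.000000, w=-1.400000:
  k1 = f(0.000000, -1.400000) = 2.632000
  k2 = f(0.050000, -1.268400) = 2.380917
  w ← -1.400000 + 0.1·2.380917 = -1.161908
w(0.1) ≈ -1.1619

-1.1619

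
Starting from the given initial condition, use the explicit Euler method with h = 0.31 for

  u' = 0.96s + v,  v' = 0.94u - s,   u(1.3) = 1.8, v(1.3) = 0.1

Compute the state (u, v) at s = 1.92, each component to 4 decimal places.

2.7657, 0.3687

Euler on (u,v): u_{n+1} = u_n + h·u', v_{n+1} = v_n + h·v'.
1.300000: (1.800000, 0.100000); f=(1.348000, 0.392000) → (2.217880, 0.221520)
1.610000: (2.217880, 0.221520); f=(1.767120, 0.474807) → (2.765687, 0.368710)
(u(1.92), v(1.92)) ≈ (2.7657, 0.3687)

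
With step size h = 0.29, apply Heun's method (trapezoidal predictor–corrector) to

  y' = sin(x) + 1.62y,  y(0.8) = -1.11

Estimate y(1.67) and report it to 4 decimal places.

-2.7997

Heun: k1 = f(x_n, y_n); k2 = f(x_n + h, y_n + h·k1); y_{n+1} = y_n + (h/2)·(k1 + k2).
x=0.800000, y=-1.110000:
  k1 = f(0.800000, -1.110000) = -1.080844
  k2 = f(1.090000, -1.423445) = -1.419354
  y ← -1.110000 + (0.29/2)·(-1.080844 + (-1.419354)) = -1.472529
x=1.090000, y=-1.472529:
  k1 = f(1.090000, -1.472529) = -1.498869
  k2 = f(1.380000, -1.907201) = -2.107812
  y ← -1.472529 + (0.29/2)·(-1.498869 + (-2.107812)) = -1.995497
x=1.380000, y=-1.995497:
  k1 = f(1.380000, -1.995497) = -2.250852
  k2 = f(1.670000, -2.648245) = -3.295073
  y ← -1.995497 + (0.29/2)·(-2.250852 + (-3.295073)) = -2.799657
y(1.67) ≈ -2.7997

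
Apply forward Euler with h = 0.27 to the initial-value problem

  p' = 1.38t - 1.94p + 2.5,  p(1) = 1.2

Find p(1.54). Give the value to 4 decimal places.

Euler: p_{n+1} = p_n + h·f(t_n, p_n).
t=1.000000, p=1.200000: f=1.552000 → p ← 1.200000 + 0.27·1.552000 = 1.619040
t=1.270000, p=1.619040: f=1.111662 → p ← 1.619040 + 0.27·1.111662 = 1.919189
p(1.54) ≈ 1.9192

1.9192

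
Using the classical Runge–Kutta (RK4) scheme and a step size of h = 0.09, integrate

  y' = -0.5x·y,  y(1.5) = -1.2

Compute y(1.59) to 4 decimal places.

-1.1194

RK4: k1 = f(x_n, y_n); k2 = f(x_n + h/2, y_n + (h/2)·k1); k3 = f(x_n + h/2, y_n + (h/2)·k2); k4 = f(x_n + h, y_n + h·k3); y_{n+1} = y_n + (h/6)·(k1 + 2k2 + 2k3 + k4).
x=1.500000, y=-1.200000:
  k1 = f(1.500000, -1.200000) = 0.900000
  k2 = f(1.545000, -1.159500) = 0.895714
  k3 = f(1.545000, -1.159693) = 0.895863
  k4 = f(1.590000, -1.119372) = 0.889901
  y ← -1.200000 + (0.09/6)·(k1 + 2k2 + 2k3 + k4) = -1.119404
y(1.59) ≈ -1.1194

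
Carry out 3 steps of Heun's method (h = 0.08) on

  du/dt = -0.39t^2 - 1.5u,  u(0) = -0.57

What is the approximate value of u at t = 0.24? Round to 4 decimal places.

Heun: k1 = f(t_n, u_n); k2 = f(t_n + h, u_n + h·k1); u_{n+1} = u_n + (h/2)·(k1 + k2).
t=0.000000, u=-0.570000:
  k1 = f(0.000000, -0.570000) = 0.855000
  k2 = f(0.080000, -0.501600) = 0.749904
  u ← -0.570000 + (0.08/2)·(0.855000 + 0.749904) = -0.505804
t=0.080000, u=-0.505804:
  k1 = f(0.080000, -0.505804) = 0.756210
  k2 = f(0.160000, -0.445307) = 0.657977
  u ← -0.505804 + (0.08/2)·(0.756210 + 0.657977) = -0.449236
t=0.160000, u=-0.449236:
  k1 = f(0.160000, -0.449236) = 0.663871
  k2 = f(0.240000, -0.396127) = 0.571726
  u ← -0.449236 + (0.08/2)·(0.663871 + 0.571726) = -0.399813
u(0.24) ≈ -0.3998

-0.3998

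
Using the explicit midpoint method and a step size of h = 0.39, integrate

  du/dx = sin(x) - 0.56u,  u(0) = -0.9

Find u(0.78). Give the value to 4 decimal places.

Midpoint: k1 = f(x_n, u_n); k2 = f(x_n + h/2, u_n + (h/2)·k1); u_{n+1} = u_n + h·k2.
x=0.000000, u=-0.900000:
  k1 = f(0.000000, -0.900000) = 0.504000
  k2 = f(0.195000, -0.801720) = 0.642730
  u ← -0.900000 + 0.39·0.642730 = -0.649335
x=0.390000, u=-0.649335:
  k1 = f(0.390000, -0.649335) = 0.743816
  k2 = f(0.585000, -0.504291) = 0.834602
  u ← -0.649335 + 0.39·0.834602 = -0.323840
u(0.78) ≈ -0.3238

-0.3238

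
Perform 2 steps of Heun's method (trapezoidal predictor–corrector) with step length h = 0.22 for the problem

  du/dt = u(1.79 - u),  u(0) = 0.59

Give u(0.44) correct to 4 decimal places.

Heun: k1 = f(t_n, u_n); k2 = f(t_n + h, u_n + h·k1); u_{n+1} = u_n + (h/2)·(k1 + k2).
t=0.000000, u=0.590000:
  k1 = f(0.000000, 0.590000) = 0.708000
  k2 = f(0.220000, 0.745760) = 0.778752
  u ← 0.590000 + (0.22/2)·(0.708000 + 0.778752) = 0.753543
t=0.220000, u=0.753543:
  k1 = f(0.220000, 0.753543) = 0.781015
  k2 = f(0.440000, 0.925366) = 0.800103
  u ← 0.753543 + (0.22/2)·(0.781015 + 0.800103) = 0.927466
u(0.44) ≈ 0.9275

0.9275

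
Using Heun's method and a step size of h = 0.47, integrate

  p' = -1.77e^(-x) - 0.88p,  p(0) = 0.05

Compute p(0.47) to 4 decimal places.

Heun: k1 = f(x_n, p_n); k2 = f(x_n + h, p_n + h·k1); p_{n+1} = p_n + (h/2)·(k1 + k2).
x=0.000000, p=0.050000:
  k1 = f(0.000000, 0.050000) = -1.814000
  k2 = f(0.470000, -0.802580) = -0.399984
  p ← 0.050000 + (0.47/2)·(-1.814000 + (-0.399984)) = -0.470286
p(0.47) ≈ -0.4703

-0.4703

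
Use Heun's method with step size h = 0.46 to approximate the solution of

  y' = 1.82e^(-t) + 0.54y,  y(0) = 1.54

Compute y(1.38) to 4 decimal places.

5.4606

Heun: k1 = f(t_n, y_n); k2 = f(t_n + h, y_n + h·k1); y_{n+1} = y_n + (h/2)·(k1 + k2).
t=0.000000, y=1.540000:
  k1 = f(0.000000, 1.540000) = 2.651600
  k2 = f(0.460000, 2.759736) = 2.639194
  y ← 1.540000 + (0.46/2)·(2.651600 + 2.639194) = 2.756883
t=0.460000, y=2.756883:
  k1 = f(0.460000, 2.756883) = 2.637653
  k2 = f(0.920000, 3.970203) = 2.869214
  y ← 2.756883 + (0.46/2)·(2.637653 + 2.869214) = 4.023462
t=0.920000, y=4.023462:
  k1 = f(0.920000, 4.023462) = 2.897974
  k2 = f(1.380000, 5.356530) = 3.350399
  y ← 4.023462 + (0.46/2)·(2.897974 + 3.350399) = 5.460588
y(1.38) ≈ 5.4606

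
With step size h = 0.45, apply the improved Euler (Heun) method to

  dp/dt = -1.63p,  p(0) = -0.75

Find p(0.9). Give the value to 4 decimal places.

Heun: k1 = f(t_n, p_n); k2 = f(t_n + h, p_n + h·k1); p_{n+1} = p_n + (h/2)·(k1 + k2).
t=0.000000, p=-0.750000:
  k1 = f(0.000000, -0.750000) = 1.222500
  k2 = f(0.450000, -0.199875) = 0.325796
  p ← -0.750000 + (0.45/2)·(1.222500 + 0.325796) = -0.401633
t=0.450000, p=-0.401633:
  k1 = f(0.450000, -0.401633) = 0.654662
  k2 = f(0.900000, -0.107035) = 0.174468
  p ← -0.401633 + (0.45/2)·(0.654662 + 0.174468) = -0.215079
p(0.9) ≈ -0.2151

-0.2151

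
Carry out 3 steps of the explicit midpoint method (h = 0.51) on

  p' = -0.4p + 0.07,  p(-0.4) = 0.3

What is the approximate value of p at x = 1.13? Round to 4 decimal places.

Midpoint: k1 = f(x_n, p_n); k2 = f(x_n + h/2, p_n + (h/2)·k1); p_{n+1} = p_n + h·k2.
x=-0.400000, p=0.300000:
  k1 = f(-0.400000, 0.300000) = -0.050000
  k2 = f(-0.145000, 0.287250) = -0.044900
  p ← 0.300000 + 0.51·(-0.044900) = 0.277101
x=0.110000, p=0.277101:
  k1 = f(0.110000, 0.277101) = -0.040840
  k2 = f(0.365000, 0.266687) = -0.036675
  p ← 0.277101 + 0.51·(-0.036675) = 0.258397
x=0.620000, p=0.258397:
  k1 = f(0.620000, 0.258397) = -0.033359
  k2 = f(0.875000, 0.249890) = -0.029956
  p ← 0.258397 + 0.51·(-0.029956) = 0.243119
p(1.13) ≈ 0.2431

0.2431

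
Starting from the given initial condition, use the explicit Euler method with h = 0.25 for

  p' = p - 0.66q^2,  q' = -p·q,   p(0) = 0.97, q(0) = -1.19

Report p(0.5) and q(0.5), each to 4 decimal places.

Euler on (p,q): p_{n+1} = p_n + h·p', q_{n+1} = q_n + h·q'.
0.000000: (0.970000, -1.190000); f=(0.035374, 1.154300) → (0.978843, -0.901425)
0.250000: (0.978843, -0.901425); f=(0.442549, 0.882354) → (1.089481, -0.680836)
(p(0.5), q(0.5)) ≈ (1.0895, -0.6808)

1.0895, -0.6808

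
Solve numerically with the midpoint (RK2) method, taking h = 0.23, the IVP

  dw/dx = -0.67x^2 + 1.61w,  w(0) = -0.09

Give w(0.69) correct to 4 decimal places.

-0.3579

Midpoint: k1 = f(x_n, w_n); k2 = f(x_n + h/2, w_n + (h/2)·k1); w_{n+1} = w_n + h·k2.
x=0.000000, w=-0.090000:
  k1 = f(0.000000, -0.090000) = -0.144900
  k2 = f(0.115000, -0.106663) = -0.180589
  w ← -0.090000 + 0.23·(-0.180589) = -0.131535
x=0.230000, w=-0.131535:
  k1 = f(0.230000, -0.131535) = -0.247215
  k2 = f(0.345000, -0.159965) = -0.337291
  w ← -0.131535 + 0.23·(-0.337291) = -0.209112
x=0.460000, w=-0.209112:
  k1 = f(0.460000, -0.209112) = -0.478443
  k2 = f(0.575000, -0.264133) = -0.646773
  w ← -0.209112 + 0.23·(-0.646773) = -0.357870
w(0.69) ≈ -0.3579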